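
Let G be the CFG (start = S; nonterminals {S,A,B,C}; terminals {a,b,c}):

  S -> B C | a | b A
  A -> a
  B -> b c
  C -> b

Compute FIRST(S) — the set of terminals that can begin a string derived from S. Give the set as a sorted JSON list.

FIRST iteration:
round 1:
  A via A→a: +{a}
  B via B→b c: +{b}
  C via C→b: +{b}
  S via S→B C: +{b}
  S via S→a: +{a}
  S: {a,b}  A: {a}  B: {b}  C: {b}
round 2: (no change)
  S: {a,b}  A: {a}  B: {b}  C: {b}

FIRST(S) = ["a", "b"]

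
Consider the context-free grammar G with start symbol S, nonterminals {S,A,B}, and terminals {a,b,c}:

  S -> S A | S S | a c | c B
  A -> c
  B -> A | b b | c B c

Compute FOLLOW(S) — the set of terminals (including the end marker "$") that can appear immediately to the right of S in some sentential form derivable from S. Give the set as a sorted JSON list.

FIRST iteration:
[1]
  A via A→c: +{c}
  B via B→A: +{c}
  B via B→b b: +{b}
  S via S→a c: +{a}
  S via S→c B: +{c}
  FIRST[S]={a,c}  FIRST[A]={c}  FIRST[B]={b,c}
[2] (no change)
  FIRST[S]={a,c}  FIRST[A]={c}  FIRST[B]={b,c}

FOLLOW iteration:
FOLLOW(S) := {$}
iter 1:
  B→c B c: FOLLOW(B) ⊇ FIRST(c) = {c}; new: +{c}
  S→S A: FOLLOW(S) ⊇ FIRST(A) = {c}; new: +{c}
  S→S A: FOLLOW(A) ⊇ FOLLOW(S) ⊇ {$,c}; new: +{$,c}
  S→S S: FOLLOW(S) ⊇ FIRST(S) = {a,c}; new: +{a}
  S→c B: FOLLOW(B) ⊇ FOLLOW(S) ⊇ {$,a,c}; new: +{$,a}
  FOLLOW(S)={$,a,c}  FOLLOW(A)={$,c}  FOLLOW(B)={$,a,c}
iter 2:
  B→A: FOLLOW(A) ⊇ FOLLOW(B) ⊇ {$,a,c}; new: +{a}
  FOLLOW(S)={$,a,c}  FOLLOW(A)={$,a,c}  FOLLOW(B)={$,a,c}
iter 3: done
  FOLLOW(S)={$,a,c}  FOLLOW(A)={$,a,c}  FOLLOW(B)={$,a,c}

FOLLOW(S) = ["$", "a", "c"]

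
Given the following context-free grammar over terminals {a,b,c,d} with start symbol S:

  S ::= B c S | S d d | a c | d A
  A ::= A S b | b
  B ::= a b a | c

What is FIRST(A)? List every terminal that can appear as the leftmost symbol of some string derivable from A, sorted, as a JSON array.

FIRST iteration:
pass 1:
  A via A→b: +{b}
  B via B→a b a: +{a}
  B via B→c: +{c}
  S via S→B c S: +{a,c}
  S via S→d A: +{d}
  S: {a,c,d}  A: {b}  B: {a,c}
pass 2: (stable)
  S: {a,c,d}  A: {b}  B: {a,c}

FIRST(A) = ["b"]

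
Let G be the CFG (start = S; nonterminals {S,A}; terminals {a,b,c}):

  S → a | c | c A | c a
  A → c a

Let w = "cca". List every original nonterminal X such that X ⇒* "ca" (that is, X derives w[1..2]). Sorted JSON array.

Convert to CNF:
  S -> T0 A | T0 T1 | a | c
  A -> T0 T1
  T0 -> c
  T1 -> a

CYK table (by increasing span) — only the sub-triangle for w[1..2]:
  cell(1,1) c: {S,T0}  orig:{S}
  cell(2,2) a: {S,T1}  orig:{S}
  cell(1,2) ca: {A,S}

Original NTs in T[1,2] deriving "ca": ["A", "S"]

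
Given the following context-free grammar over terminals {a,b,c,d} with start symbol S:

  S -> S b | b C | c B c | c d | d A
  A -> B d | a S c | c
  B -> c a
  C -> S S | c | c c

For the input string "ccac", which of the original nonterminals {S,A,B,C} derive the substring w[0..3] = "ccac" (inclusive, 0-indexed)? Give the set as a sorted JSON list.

Convert to CNF:
  S -> S T3 | T0 A | T2 T0 | T2 X5 | T3 C
  A -> B T0 | T1 X4 | c
  B -> T2 T1
  C -> S S | T2 T2 | c
  T0 -> d
  T1 -> a
  T2 -> c
  T3 -> b
  X4 -> S T2
  X5 -> B T2

CYK fill (cells [i..j] with 0 ≤ i ≤ j ≤ 3 only):
  [0..0]={A,C,T2}  "c"  orig:{A,C}
  [1..1]={A,C,T2}  "c"  orig:{A,C}
  [2..2]={T1}  "a"  orig:{}
  [3..3]={A,C,T2}  "c"  orig:{A,C}
  [0..1]={C}  "cc"
  [1..2]={B}  "ca"
  [2..3]=∅  "ac"
  [0..2]=∅  "cca"
  [1..3]={X5}  "cac"  orig:{}
  [0..3]={S}  "ccac"

Original NTs in T[0,3] deriving "ccac": ["S"]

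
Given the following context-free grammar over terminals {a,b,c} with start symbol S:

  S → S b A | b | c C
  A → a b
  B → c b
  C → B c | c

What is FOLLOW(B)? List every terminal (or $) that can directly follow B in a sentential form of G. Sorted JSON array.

FIRST sets, iterate to fixpoint:
pass 1:
  A via A→a b: +{a}
  B via B→c b: +{c}
  C via C→B c: +{c}
  S via S→b: +{b}
  S via S→c C: +{c}
  FIRST(S)={b,c}  FIRST(A)={a}  FIRST(B)={c}  FIRST(C)={c}
pass 2: (stable)
  FIRST(S)={b,c}  FIRST(A)={a}  FIRST(B)={c}  FIRST(C)={c}

FOLLOW iteration:
FOLLOW(S) := {$}
iter 1:
  C→B c: FOLLOW(B) ⊇ FIRST(c) = {c}; new: +{c}
  S→S b A: FOLLOW(S) ⊇ FIRST(b) = {b}; new: +{b}
  S→S b A: FOLLOW(A) ⊇ FOLLOW(S) ⊇ {$,b}; new: +{$,b}
  S→c C: FOLLOW(C) ⊇ FOLLOW(S) ⊇ {$,b}; new: +{$,b}
  FOLLOW[S]={$,b}  FOLLOW[A]={$,b}  FOLLOW[B]={c}  FOLLOW[C]={$,b}
iter 2: done
  FOLLOW[S]={$,b}  FOLLOW[A]={$,b}  FOLLOW[B]={c}  FOLLOW[C]={$,b}

FOLLOW(B) = ["c"]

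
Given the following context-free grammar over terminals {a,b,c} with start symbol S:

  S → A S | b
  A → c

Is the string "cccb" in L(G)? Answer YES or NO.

CNF form of G:
  S -> A S | b
  A -> c

Fill CYK table bottom-up:
  [0..0]={A}  "c"
  [1..1]={A}  "c"
  [2..2]={A}  "c"
  [3..3]={S}  "b"
  [0..1]=∅  "cc"
  [1..2]=∅  "cc"
  [2..3]={S}  "cb"
  [0..2]=∅  "ccc"
  [1..3]={S}  "ccb"
  [0..3]={S}  "cccb"

S ∈ T[0,3] ⇒ YES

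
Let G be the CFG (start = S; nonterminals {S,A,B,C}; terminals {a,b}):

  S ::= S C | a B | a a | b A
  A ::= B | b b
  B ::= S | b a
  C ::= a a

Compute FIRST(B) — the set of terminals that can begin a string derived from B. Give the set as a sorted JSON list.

FIRST iteration:
round 1:
  A via A→b b: +{b}
  B via B→b a: +{b}
  C via C→a a: +{a}
  S via S→a B: +{a}
  S via S→b A: +{b}
  S: {a,b}  A: {b}  B: {b}  C: {a}
round 2:
  B via B→S: +{a}
  S: {a,b}  A: {b}  B: {a,b}  C: {a}
round 3:
  A via A→B: +{a}
  S: {a,b}  A: {a,b}  B: {a,b}  C: {a}
round 4: (no change)
  S: {a,b}  A: {a,b}  B: {a,b}  C: {a}

FIRST(B) = ["a", "b"]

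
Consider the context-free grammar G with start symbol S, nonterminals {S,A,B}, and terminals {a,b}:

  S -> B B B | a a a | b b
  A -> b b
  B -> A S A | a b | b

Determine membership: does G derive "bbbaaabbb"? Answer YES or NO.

Convert to CNF:
  S -> B X3 | T0 T0 | T1 X4
  A -> T0 T0
  B -> A X2 | T1 T0 | b
  T0 -> b
  T1 -> a
  X2 -> S A
  X3 -> B B
  X4 -> T1 T1

CYK fill:
  cell(0,0) b: {B,T0}  orig:{B}
  cell(1,1) b: {B,T0}  orig:{B}
  cell(2,2) b: {B,T0}  orig:{B}
  cell(3,3) a: {T1}  orig:{}
  cell(4,4) a: {T1}  orig:{}
  cell(5,5) a: {T1}  orig:{}
  cell(6,6) b: {B,T0}  orig:{B}
  cell(7,7) b: {B,T0}  orig:{B}
  cell(8,8) b: {B,T0}  orig:{B}
  cell(0,1) bb: {A,S,X3}  orig:{A,S}
  cell(1,2) bb: {A,S,X3}  orig:{A,S}
  cell(2,3) ba: ∅
  cell(3,4) aa: {X4}  orig:{}
  cell(4,5) aa: {X4}  orig:{}
  cell(5,6) ab: {B}
  cell(6,7) bb: {A,S,X3}  orig:{A,S}
  cell(7,8) bb: {A,S,X3}  orig:{A,S}
  cell(0,2) bbb: {S}
  cell(1,3) bba: ∅
  cell(2,4) baa: ∅
  cell(3,5) aaa: {S}
  cell(4,6) aab: ∅
  cell(5,7) abb: {X3}  orig:{}
  cell(6,8) bbb: {S}
  cell(0,3) bbba: ∅
  cell(1,4) bbaa: ∅
  cell(2,5) baaa: ∅
  cell(3,6) aaab: ∅
  cell(4,7) aabb: ∅
  cell(5,8) abbb: {S}
  cell(0,4) bbbaa: ∅
  cell(1,5) bbaaa: ∅
  cell(2,6) baaab: ∅
  cell(3,7) aaabb: {X2}  orig:{}
  cell(4,8) aabbb: ∅
  cell(0,5) bbbaaa: ∅
  cell(1,6) bbaaab: ∅
  cell(2,7) baaabb: ∅
  cell(3,8) aaabbb: ∅
  cell(0,6) bbbaaab: ∅
  cell(1,7) bbaaabb: {B}
  cell(2,8) baaabbb: ∅
  cell(0,7) bbbaaabb: {X3}  orig:{}
  cell(1,8) bbaaabbb: {X3}  orig:{}
  cell(0,8) bbbaaabbb: {S}

S ∈ T[0,8] ⇒ YES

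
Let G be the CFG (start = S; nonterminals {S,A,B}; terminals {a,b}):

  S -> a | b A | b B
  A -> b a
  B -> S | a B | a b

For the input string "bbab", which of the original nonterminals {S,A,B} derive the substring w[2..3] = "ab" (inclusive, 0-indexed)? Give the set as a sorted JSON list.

Convert to CNF:
  S -> T0 A | T0 B | a
  A -> T0 T1
  B -> T0 A | T0 B | T1 B | T1 T0 | a
  T0 -> b
  T1 -> a

Fill CYK table bottom-up — only the sub-triangle for w[2..3]:
  [2..2]={B,S,T1}  "a"  orig:{B,S}
  [3..3]={T0}  "b"  orig:{}
  [2..3]={B}  "ab"

Original NTs in T[2,3] deriving "ab": ["B"]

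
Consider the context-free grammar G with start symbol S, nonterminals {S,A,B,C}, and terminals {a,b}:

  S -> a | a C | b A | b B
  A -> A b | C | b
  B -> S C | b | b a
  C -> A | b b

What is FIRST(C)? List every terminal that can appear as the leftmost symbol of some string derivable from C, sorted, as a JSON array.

FIRST iteration:
iter 1:
  A via A→b: +{b}
  B via B→b: +{b}
  C via C→A: +{b}
  S via S→a: +{a}
  S via S→b A: +{b}
  FIRST(S)={a,b}  FIRST(A)={b}  FIRST(B)={b}  FIRST(C)={b}
iter 2:
  B via B→S C: +{a}
  FIRST(S)={a,b}  FIRST(A)={b}  FIRST(B)={a,b}  FIRST(C)={b}
iter 3: (no change)
  FIRST(S)={a,b}  FIRST(A)={b}  FIRST(B)={a,b}  FIRST(C)={b}

FIRST(C) = ["b"]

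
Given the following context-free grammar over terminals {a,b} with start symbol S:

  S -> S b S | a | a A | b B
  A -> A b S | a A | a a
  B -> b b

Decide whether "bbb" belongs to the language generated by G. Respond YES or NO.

CNF form of G:
  S -> S X3 | T0 B | T1 A | a
  A -> A X2 | T1 A | T1 T1
  B -> T0 T0
  T0 -> b
  T1 -> a
  X2 -> T0 S
  X3 -> T0 S

CYK table (by increasing span):
  T[0,0] 'b' = {T0}  orig:{}
  T[1,1] 'b' = {T0}  orig:{}
  T[2,2] 'b' = {T0}  orig:{}
  T[0,1] 'bb' = {B}
  T[1,2] 'bb' = {B}
  T[0,2] 'bbb' = {S}

S ∈ T[0,2] ⇒ YES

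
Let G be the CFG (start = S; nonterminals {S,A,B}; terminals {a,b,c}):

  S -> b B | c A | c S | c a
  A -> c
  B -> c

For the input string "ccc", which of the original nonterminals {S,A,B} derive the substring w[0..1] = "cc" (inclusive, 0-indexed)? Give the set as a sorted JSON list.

Convert to CNF:
  S -> T0 B | T1 A | T1 S | T1 T2
  A -> c
  B -> c
  T0 -> b
  T1 -> c
  T2 -> a

CYK fill, restricted to cells inside w[0..1]:
  cell(0,0) c: {A,B,T1}  orig:{A,B}
  cell(1,1) c: {A,B,T1}  orig:{A,B}
  cell(0,1) cc: {S}

Original NTs in T[0,1] deriving "cc": ["S"]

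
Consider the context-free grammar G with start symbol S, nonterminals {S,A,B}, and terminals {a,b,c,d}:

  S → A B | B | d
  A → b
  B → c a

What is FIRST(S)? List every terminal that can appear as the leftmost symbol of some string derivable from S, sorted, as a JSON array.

FIRST sets, iterate to fixpoint:
[1]
  A via A→b: +{b}
  B via B→c a: +{c}
  S via S→A B: +{b}
  S via S→B: +{c}
  S via S→d: +{d}
  FIRST(S)={b,c,d}  FIRST(A)={b}  FIRST(B)={c}
[2] (stable)
  FIRST(S)={b,c,d}  FIRST(A)={b}  FIRST(B)={c}

FIRST(S) = ["b", "c", "d"]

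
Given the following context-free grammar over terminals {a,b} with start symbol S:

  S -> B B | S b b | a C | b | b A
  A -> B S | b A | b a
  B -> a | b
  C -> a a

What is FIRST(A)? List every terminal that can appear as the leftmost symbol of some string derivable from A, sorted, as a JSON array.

FIRST sets, iterate to fixpoint:
iter 1:
  A via A→b A: +{b}
  B via B→a: +{a}
  B via B→b: +{b}
  C via C→a a: +{a}
  S via S→B B: +{a,b}
  S: {a,b}  A: {b}  B: {a,b}  C: {a}
iter 2:
  A via A→B S: +{a}
  S: {a,b}  A: {a,b}  B: {a,b}  C: {a}
iter 3: (stable)
  S: {a,b}  A: {a,b}  B: {a,b}  C: {a}

FIRST(A) = ["a", "b"]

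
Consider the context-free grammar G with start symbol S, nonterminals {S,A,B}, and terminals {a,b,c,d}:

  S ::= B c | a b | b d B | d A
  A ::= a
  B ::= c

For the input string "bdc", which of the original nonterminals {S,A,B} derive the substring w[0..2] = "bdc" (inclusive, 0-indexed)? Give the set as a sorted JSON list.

Convert to CNF:
  S -> B T0 | T1 T2 | T2 X4 | T3 A
  A -> a
  B -> c
  T0 -> c
  T1 -> a
  T2 -> b
  T3 -> d
  X4 -> T3 B

CYK table (by increasing span), restricted to cells inside w[0..2]:
  cell(0,0) b: {T2}  orig:{}
  cell(1,1) d: {T3}  orig:{}
  cell(2,2) c: {B,T0}  orig:{B}
  cell(0,1) bd: ∅
  cell(1,2) dc: {X4}  orig:{}
  cell(0,2) bdc: {S}

Original NTs in T[0,2] deriving "bdc": ["S"]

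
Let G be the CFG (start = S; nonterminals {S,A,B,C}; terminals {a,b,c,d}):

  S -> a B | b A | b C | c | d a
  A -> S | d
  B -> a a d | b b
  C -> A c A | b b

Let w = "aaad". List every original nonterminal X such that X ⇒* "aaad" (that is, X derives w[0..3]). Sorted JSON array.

Convert to CNF:
  S -> T0 B | T1 A | T1 C | T2 T0 | c
  A -> T0 B | T1 A | T1 C | T2 T0 | c | d
  B -> T0 X4 | T1 T1
  C -> A X5 | T1 T1
  T0 -> a
  T1 -> b
  T2 -> d
  T3 -> c
  X4 -> T0 T2
  X5 -> T3 A

CYK fill — only the sub-triangle for w[0..3]:
  [0..0]={T0}  "a"  orig:{}
  [1..1]={T0}  "a"  orig:{}
  [2..2]={T0}  "a"  orig:{}
  [3..3]={A,T2}  "d"  orig:{A}
  [0..1]=∅  "aa"
  [1..2]=∅  "aa"
  [2..3]={X4}  "ad"  orig:{}
  [0..2]=∅  "aaa"
  [1..3]={B}  "aad"
  [0..3]={A,S}  "aaad"

Original NTs in T[0,3] deriving "aaad": ["A", "S"]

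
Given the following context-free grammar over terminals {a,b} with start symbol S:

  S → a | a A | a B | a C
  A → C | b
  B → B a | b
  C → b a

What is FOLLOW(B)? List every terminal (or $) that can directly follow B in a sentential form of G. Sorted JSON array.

Compute FIRST by fixpoint:
pass 1:
  A via A→b: +{b}
  B via B→b: +{b}
  C via C→b a: +{b}
  S via S→a: +{a}
  FIRST(S)={a}  FIRST(A)={b}  FIRST(B)={b}  FIRST(C)={b}
pass 2: — fixpoint
  FIRST(S)={a}  FIRST(A)={b}  FIRST(B)={b}  FIRST(C)={b}

Compute FOLLOW by fixpoint:
seed FOLLOW(S) with $
iter 1:
  B→B a: FOLLOW(B) ⊇ FIRST(a) = {a}; new: +{a}
  S→a A: FOLLOW(A) ⊇ FOLLOW(S) ⊇ {$}; new: +{$}
  S→a B: FOLLOW(B) ⊇ FOLLOW(S) ⊇ {$}; new: +{$}
  S→a C: FOLLOW(C) ⊇ FOLLOW(S) ⊇ {$}; new: +{$}
  S: {$}  A: {$}  B: {$,a}  C: {$}
iter 2: — fixpoint
  S: {$}  A: {$}  B: {$,a}  C: {$}

FOLLOW(B) = ["$", "a"]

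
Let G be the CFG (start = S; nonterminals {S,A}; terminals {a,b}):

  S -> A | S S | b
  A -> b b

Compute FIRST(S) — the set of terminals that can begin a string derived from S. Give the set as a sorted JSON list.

FIRST iteration:
[1]
  A via A→b b: +{b}
  S via S→A: +{b}
  S: {b}  A: {b}
[2] — fixpoint
  S: {b}  A: {b}

FIRST(S) = ["b"]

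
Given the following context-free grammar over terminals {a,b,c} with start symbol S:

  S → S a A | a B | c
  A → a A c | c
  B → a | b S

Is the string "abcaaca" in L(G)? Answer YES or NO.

CNF form of G:
  S -> S X4 | T0 B | c
  A -> T0 X3 | c
  B -> T2 S | a
  T0 -> a
  T1 -> c
  T2 -> b
  X3 -> A T1
  X4 -> T0 A

CYK fill:
  T[0,0] 'a' = {B,T0}  orig:{B}
  T[1,1] 'b' = {T2}  orig:{}
  T[2,2] 'c' = {A,S,T1}  orig:{A,S}
  T[3,3] 'a' = {B,T0}  orig:{B}
  T[4,4] 'a' = {B,T0}  orig:{B}
  T[5,5] 'c' = {A,S,T1}  orig:{A,S}
  T[6,6] 'a' = {B,T0}  orig:{B}
  T[0,1] 'ab' = ∅
  T[1,2] 'bc' = {B}
  T[2,3] 'ca' = ∅
  T[3,4] 'aa' = {S}
  T[4,5] 'ac' = {X4}  orig:{}
  T[5,6] 'ca' = ∅
  T[0,2] 'abc' = {S}
  T[1,3] 'bca' = ∅
  T[2,4] 'caa' = ∅
  T[3,5] 'aac' = ∅
  T[4,6] 'aca' = ∅
  T[0,3] 'abca' = ∅
  T[1,4] 'bcaa' = ∅
  T[2,5] 'caac' = ∅
  T[3,6] 'aaca' = ∅
  T[0,4] 'abcaa' = ∅
  T[1,5] 'bcaac' = ∅
  T[2,6] 'caaca' = ∅
  T[0,5] 'abcaac' = ∅
  T[1,6] 'bcaaca' = ∅
  T[0,6] 'abcaaca' = ∅

S ∉ T[0,6] ⇒ NO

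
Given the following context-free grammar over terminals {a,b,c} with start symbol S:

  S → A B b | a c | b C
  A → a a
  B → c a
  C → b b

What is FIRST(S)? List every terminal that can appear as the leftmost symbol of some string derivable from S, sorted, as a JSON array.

Compute FIRST by fixpoint:
[1]
  A via A→a a: +{a}
  B via B→c a: +{c}
  C via C→b b: +{b}
  S via S→A B b: +{a}
  S via S→b C: +{b}
  S: {a,b}  A: {a}  B: {c}  C: {b}
[2] — fixpoint
  S: {a,b}  A: {a}  B: {c}  C: {b}

FIRST(S) = ["a", "b"]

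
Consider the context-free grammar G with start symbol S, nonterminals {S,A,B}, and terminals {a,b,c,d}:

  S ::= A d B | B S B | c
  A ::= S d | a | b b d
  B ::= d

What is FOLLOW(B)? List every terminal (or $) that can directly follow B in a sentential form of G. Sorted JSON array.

FIRST sets, iterate to fixpoint:
iter 1:
  A via A→a: +{a}
  A via A→b b d: +{b}
  B via B→d: +{d}
  S via S→A d B: +{a,b}
  S via S→B S B: +{d}
  S via S→c: +{c}
  FIRST(S)={a,b,c,d}  FIRST(A)={a,b}  FIRST(B)={d}
iter 2:
  A via A→S d: +{c,d}
  FIRST(S)={a,b,c,d}  FIRST(A)={a,b,c,d}  FIRST(B)={d}
iter 3: (stable)
  FIRST(S)={a,b,c,d}  FIRST(A)={a,b,c,d}  FIRST(B)={d}

Compute FOLLOW by fixpoint:
FOLLOW(S) := {$}
round 1:
  A→S d: FOLLOW(S) ⊇ FIRST(d) = {d}; new: +{d}
  S→A d B: FOLLOW(A) ⊇ FIRST(d) = {d}; new: +{d}
  S→A d B: FOLLOW(B) ⊇ FOLLOW(S) ⊇ {$,d}; new: +{$,d}
  S→B S B: FOLLOW(B) ⊇ FIRST(S) = {a,b,c,d}; new: +{a,b,c}
  FOLLOW(S)={$,d}  FOLLOW(A)={d}  FOLLOW(B)={$,a,b,c,d}
round 2: (no change)
  FOLLOW(S)={$,d}  FOLLOW(A)={d}  FOLLOW(B)={$,a,b,c,d}

FOLLOW(B) = ["$", "a", "b", "c", "d"]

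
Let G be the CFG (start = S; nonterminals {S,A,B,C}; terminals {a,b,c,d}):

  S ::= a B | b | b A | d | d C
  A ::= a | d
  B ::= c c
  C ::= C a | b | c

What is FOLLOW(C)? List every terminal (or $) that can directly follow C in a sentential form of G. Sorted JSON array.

FIRST iteration:
round 1:
  A via A→a: +{a}
  A via A→d: +{d}
  B via B→c c: +{c}
  C via C→b: +{b}
  C via C→c: +{c}
  S via S→a B: +{a}
  S via S→b: +{b}
  S via S→d: +{d}
  FIRST(S)={a,b,d}  FIRST(A)={a,d}  FIRST(B)={c}  FIRST(C)={b,c}
round 2: (stable)
  FIRST(S)={a,b,d}  FIRST(A)={a,d}  FIRST(B)={c}  FIRST(C)={b,c}

FOLLOW sets:
seed FOLLOW(S) with $
pass 1:
  C→C a: FOLLOW(C) ⊇ FIRST(a) = {a}; new: +{a}
  S→a B: FOLLOW(B) ⊇ FOLLOW(S) ⊇ {$}; new: +{$}
  S→b A: FOLLOW(A) ⊇ FOLLOW(S) ⊇ {$}; new: +{$}
  S→d C: FOLLOW(C) ⊇ FOLLOW(S) ⊇ {$}; new: +{$}
  FOLLOW[S]={$}  FOLLOW[A]={$}  FOLLOW[B]={$}  FOLLOW[C]={$,a}
pass 2: — fixpoint
  FOLLOW[S]={$}  FOLLOW[A]={$}  FOLLOW[B]={$}  FOLLOW[C]={$,a}

FOLLOW(C) = ["$", "a"]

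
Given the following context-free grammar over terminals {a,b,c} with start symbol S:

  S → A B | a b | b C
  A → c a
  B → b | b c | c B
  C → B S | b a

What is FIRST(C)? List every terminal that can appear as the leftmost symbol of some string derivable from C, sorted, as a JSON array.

Compute FIRST by fixpoint:
iter 1:
  A via A→c a: +{c}
  B via B→b: +{b}
  B via B→c B: +{c}
  C via C→B S: +{b,c}
  S via S→A B: +{c}
  S via S→a b: +{a}
  S via S→b C: +{b}
  FIRST[S]={a,b,c}  FIRST[A]={c}  FIRST[B]={b,c}  FIRST[C]={b,c}
iter 2: (stable)
  FIRST[S]={a,b,c}  FIRST[A]={c}  FIRST[B]={b,c}  FIRST[C]={b,c}

FIRST(C) = ["b", "c"]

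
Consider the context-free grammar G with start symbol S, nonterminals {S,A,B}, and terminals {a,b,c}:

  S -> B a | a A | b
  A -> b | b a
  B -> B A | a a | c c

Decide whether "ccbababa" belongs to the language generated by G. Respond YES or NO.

CNF form of G:
  S -> B T1 | T1 A | b
  A -> T0 T1 | b
  B -> B A | T1 T1 | T2 T2
  T0 -> b
  T1 -> a
  T2 -> c

Fill CYK table bottom-up:
  [0..0]={T2}  "c"  orig:{}
  [1..1]={T2}  "c"  orig:{}
  [2..2]={A,S,T0}  "b"  orig:{A,S}
  [3..3]={T1}  "a"  orig:{}
  [4..4]={A,S,T0}  "b"  orig:{A,S}
  [5..5]={T1}  "a"  orig:{}
  [6..6]={A,S,T0}  "b"  orig:{A,S}
  [7..7]={T1}  "a"  orig:{}
  [0..1]={B}  "cc"
  [1..2]=∅  "cb"
  [2..3]={A}  "ba"
  [3..4]={S}  "ab"
  [4..5]={A}  "ba"
  [5..6]={S}  "ab"
  [6..7]={A}  "ba"
  [0..2]={B}  "ccb"
  [1..3]=∅  "cba"
  [2..4]=∅  "bab"
  [3..5]={S}  "aba"
  [4..6]=∅  "bab"
  [5..7]={S}  "aba"
  [0..3]={B,S}  "ccba"
  [1..4]=∅  "cbab"
  [2..5]=∅  "baba"
  [3..6]=∅  "abab"
  [4..7]=∅  "baba"
  [0..4]={B}  "ccbab"
  [1..5]=∅  "cbaba"
  [2..6]=∅  "babab"
  [3..7]=∅  "ababa"
  [0..5]={B,S}  "ccbaba"
  [1..6]=∅  "cbabab"
  [2..7]=∅  "bababa"
  [0..6]={B}  "ccbabab"
  [1..7]=∅  "cbababa"
  [0..7]={B,S}  "ccbababa"

S ∈ T[0,7] ⇒ YES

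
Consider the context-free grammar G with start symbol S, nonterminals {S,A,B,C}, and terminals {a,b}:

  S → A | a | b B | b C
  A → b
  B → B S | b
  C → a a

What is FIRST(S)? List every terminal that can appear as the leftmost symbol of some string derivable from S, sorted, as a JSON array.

FIRST iteration:
round 1:
  A via A→b: +{b}
  B via B→b: +{b}
  C via C→a a: +{a}
  S via S→A: +{b}
  S via S→a: +{a}
  FIRST(S)={a,b}  FIRST(A)={b}  FIRST(B)={b}  FIRST(C)={a}
round 2: done
  FIRST(S)={a,b}  FIRST(A)={b}  FIRST(B)={b}  FIRST(C)={a}

FIRST(S) = ["a", "b"]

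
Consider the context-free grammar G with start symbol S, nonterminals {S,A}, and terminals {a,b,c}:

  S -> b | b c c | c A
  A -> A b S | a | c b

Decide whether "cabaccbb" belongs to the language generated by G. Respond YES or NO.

CNF form of G:
  S -> T0 X3 | T1 A | b
  A -> A X2 | T1 T0 | a
  T0 -> b
  T1 -> c
  X2 -> T0 S
  X3 -> T1 T1

CYK fill:
  [0..0]={T1}  "c"  orig:{}
  [1..1]={A}  "a"
  [2..2]={S,T0}  "b"  orig:{S}
  [3..3]={A}  "a"
  [4..4]={T1}  "c"  orig:{}
  [5..5]={T1}  "c"  orig:{}
  [6..6]={S,T0}  "b"  orig:{S}
  [7..7]={S,T0}  "b"  orig:{S}
  [0..1]={S}  "ca"
  [1..2]=∅  "ab"
  [2..3]=∅  "ba"
  [3..4]=∅  "ac"
  [4..5]={X3}  "cc"  orig:{}
  [5..6]={A}  "cb"
  [6..7]={X2}  "bb"  orig:{}
  [0..2]=∅  "cab"
  [1..3]=∅  "aba"
  [2..4]=∅  "bac"
  [3..5]=∅  "acc"
  [4..6]={S}  "ccb"
  [5..7]=∅  "cbb"
  [0..3]=∅  "caba"
  [1..4]=∅  "abac"
  [2..5]=∅  "bacc"
  [3..6]=∅  "accb"
  [4..7]=∅  "ccbb"
  [0..4]=∅  "cabac"
  [1..5]=∅  "abacc"
  [2..6]=∅  "baccb"
  [3..7]=∅  "accbb"
  [0..5]=∅  "cabacc"
  [1..6]=∅  "abaccb"
  [2..7]=∅  "baccbb"
  [0..6]=∅  "cabaccb"
  [1..7]=∅  "abaccbb"
  [0..7]=∅  "cabaccbb"

S ∉ T[0,7] ⇒ NO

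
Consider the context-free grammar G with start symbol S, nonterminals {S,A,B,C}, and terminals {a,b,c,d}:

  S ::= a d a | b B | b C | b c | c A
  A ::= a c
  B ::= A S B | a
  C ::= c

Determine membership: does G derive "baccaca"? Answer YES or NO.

CNF form of G:
  S -> T0 X5 | T1 A | T3 B | T3 C | T3 T1
  A -> T0 T1
  B -> A X4 | a
  C -> c
  T0 -> a
  T1 -> c
  T2 -> d
  T3 -> b
  X4 -> S B
  X5 -> T2 T0

Fill CYK table bottom-up:
  [0..0]={T3}  "b"  orig:{}
  [1..1]={B,T0}  "a"  orig:{B}
  [2..2]={C,T1}  "c"  orig:{C}
  [3..3]={C,T1}  "c"  orig:{C}
  [4..4]={B,T0}  "a"  orig:{B}
  [5..5]={C,T1}  "c"  orig:{C}
  [6..6]={B,T0}  "a"  orig:{B}
  [0..1]={S}  "ba"
  [1..2]={A}  "ac"
  [2..3]=∅  "cc"
  [3..4]=∅  "ca"
  [4..5]={A}  "ac"
  [5..6]=∅  "ca"
  [0..2]=∅  "bac"
  [1..3]=∅  "acc"
  [2..4]=∅  "cca"
  [3..5]={S}  "cac"
  [4..6]=∅  "aca"
  [0..3]=∅  "bacc"
  [1..4]=∅  "acca"
  [2..5]=∅  "ccac"
  [3..6]={X4}  "caca"  orig:{}
  [0..4]=∅  "bacca"
  [1..5]=∅  "accac"
  [2..6]=∅  "ccaca"
  [0..5]=∅  "baccac"
  [1..6]={B}  "accaca"
  [0..6]={S}  "baccaca"

S ∈ T[0,6] ⇒ YES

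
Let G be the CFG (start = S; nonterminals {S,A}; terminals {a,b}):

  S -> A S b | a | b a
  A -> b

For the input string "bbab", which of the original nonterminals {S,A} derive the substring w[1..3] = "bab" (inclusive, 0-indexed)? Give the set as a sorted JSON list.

CNF form of G:
  S -> A X2 | T0 T1 | a
  A -> b
  T0 -> b
  T1 -> a
  X2 -> S T0

CYK table (by increasing span) (cells [i..j] with 1 ≤ i ≤ j ≤ 3 only):
  [1..1]={A,T0}  "b"  orig:{A}
  [2..2]={S,T1}  "a"  orig:{S}
  [3..3]={A,T0}  "b"  orig:{A}
  [1..2]={S}  "ba"
  [2..3]={X2}  "ab"  orig:{}
  [1..3]={S,X2}  "bab"  orig:{S}

Original NTs in T[1,3] deriving "bab": ["S"]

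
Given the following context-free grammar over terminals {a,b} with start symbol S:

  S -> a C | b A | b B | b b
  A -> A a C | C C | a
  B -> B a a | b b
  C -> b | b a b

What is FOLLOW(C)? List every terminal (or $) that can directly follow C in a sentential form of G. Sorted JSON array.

Compute FIRST by fixpoint:
iter 1:
  A via A→a: +{a}
  B via B→b b: +{b}
  C via C→b: +{b}
  S via S→a C: +{a}
  S via S→b A: +{b}
  S: {a,b}  A: {a}  B: {b}  C: {b}
iter 2:
  A via A→C C: +{b}
  S: {a,b}  A: {a,b}  B: {b}  C: {b}
iter 3: done
  S: {a,b}  A: {a,b}  B: {b}  C: {b}

FOLLOW sets:
FOLLOW(S) := {$}
round 1:
  A→A a C: FOLLOW(A) ⊇ FIRST(a) = {a}; new: +{a}
  A→A a C: FOLLOW(C) ⊇ FOLLOW(A) ⊇ {a}; new: +{a}
  A→C C: FOLLOW(C) ⊇ FIRST(C) = {b}; new: +{b}
  B→B a a: FOLLOW(B) ⊇ FIRST(a) = {a}; new: +{a}
  S→a C: FOLLOW(C) ⊇ FOLLOW(S) ⊇ {$}; new: +{$}
  S→b A: FOLLOW(A) ⊇ FOLLOW(S) ⊇ {$}; new: +{$}
  S→b B: FOLLOW(B) ⊇ FOLLOW(S) ⊇ {$}; new: +{$}
  S: {$}  A: {$,a}  B: {$,a}  C: {$,a,b}
round 2: (stable)
  S: {$}  A: {$,a}  B: {$,a}  C: {$,a,b}

FOLLOW(C) = ["$", "a", "b"]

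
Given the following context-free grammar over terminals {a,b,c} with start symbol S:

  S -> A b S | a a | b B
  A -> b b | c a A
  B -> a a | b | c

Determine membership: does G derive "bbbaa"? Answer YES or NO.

CNF form of G:
  S -> A X4 | T0 B | T2 T2
  A -> T0 T0 | T1 X3
  B -> T2 T2 | b | c
  T0 -> b
  T1 -> c
  T2 -> a
  X3 -> T2 A
  X4 -> T0 S

Fill CYK table bottom-up:
  [0..0]={B,T0}  "b"  orig:{B}
  [1..1]={B,T0}  "b"  orig:{B}
  [2..2]={B,T0}  "b"  orig:{B}
  [3..3]={T2}  "a"  orig:{}
  [4..4]={T2}  "a"  orig:{}
  [0..1]={A,S}  "bb"
  [1..2]={A,S}  "bb"
  [2..3]=∅  "ba"
  [3..4]={B,S}  "aa"
  [0..2]={X4}  "bbb"  orig:{}
  [1..3]=∅  "bba"
  [2..4]={S,X4}  "baa"  orig:{S}
  [0..3]=∅  "bbba"
  [1..4]={X4}  "bbaa"  orig:{}
  [0..4]={S}  "bbbaa"

S ∈ T[0,4] ⇒ YES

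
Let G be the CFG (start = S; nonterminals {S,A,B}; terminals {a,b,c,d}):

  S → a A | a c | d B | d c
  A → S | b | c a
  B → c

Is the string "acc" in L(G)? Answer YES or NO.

CNF form of G:
  S -> T0 A | T0 T1 | T2 B | T2 T1
  A -> T0 A | T0 T1 | T1 T0 | T2 B | T2 T1 | b
  B -> c
  T0 -> a
  T1 -> c
  T2 -> d

CYK table (by increasing span):
  [0..0]={T0}  "a"  orig:{}
  [1..1]={B,T1}  "c"  orig:{B}
  [2..2]={B,T1}  "c"  orig:{B}
  [0..1]={A,S}  "ac"
  [1..2]=∅  "cc"
  [0..2]=∅  "acc"

S ∉ T[0,2] ⇒ NO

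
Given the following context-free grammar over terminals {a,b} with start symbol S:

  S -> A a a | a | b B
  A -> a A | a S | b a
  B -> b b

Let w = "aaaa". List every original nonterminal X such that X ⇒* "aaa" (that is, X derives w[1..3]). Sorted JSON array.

CNF form of G:
  S -> A X2 | T1 B | a
  A -> T0 A | T0 S | T1 T0
  B -> T1 T1
  T0 -> a
  T1 -> b
  X2 -> T0 T0

Fill CYK table bottom-up (cells [i..j] with 1 ≤ i ≤ j ≤ 3 only):
  cell(1,1) a: {S,T0}  orig:{S}
  cell(2,2) a: {S,T0}  orig:{S}
  cell(3,3) a: {S,T0}  orig:{S}
  cell(1,2) aa: {A,X2}  orig:{A}
  cell(2,3) aa: {A,X2}  orig:{A}
  cell(1,3) aaa: {A}

Original NTs in T[1,3] deriving "aaa": ["A"]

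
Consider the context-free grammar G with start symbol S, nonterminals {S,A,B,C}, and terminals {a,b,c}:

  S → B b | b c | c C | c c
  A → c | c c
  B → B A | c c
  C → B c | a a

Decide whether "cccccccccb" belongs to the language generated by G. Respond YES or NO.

Convert to CNF:
  S -> B T2 | T0 C | T0 T0 | T2 T0
  A -> T0 T0 | c
  B -> B A | T0 T0
  C -> B T0 | T1 T1
  T0 -> c
  T1 -> a
  T2 -> b

CYK fill:
  T[0,0] 'c' = {A,T0}  orig:{A}
  T[1,1] 'c' = {A,T0}  orig:{A}
  T[2,2] 'c' = {A,T0}  orig:{A}
  T[3,3] 'c' = {A,T0}  orig:{A}
  T[4,4] 'c' = {A,T0}  orig:{A}
  T[5,5] 'c' = {A,T0}  orig:{A}
  T[6,6] 'c' = {A,T0}  orig:{A}
  T[7,7] 'c' = {A,T0}  orig:{A}
  T[8,8] 'c' = {A,T0}  orig:{A}
  T[9,9] 'b' = {T2}  orig:{}
  T[0,1] 'cc' = {A,B,S}
  T[1,2] 'cc' = {A,B,S}
  T[2,3] 'cc' = {A,B,S}
  T[3,4] 'cc' = {A,B,S}
  T[4,5] 'cc' = {A,B,S}
  T[5,6] 'cc' = {A,B,S}
  T[6,7] 'cc' = {A,B,S}
  T[7,8] 'cc' = {A,B,S}
  T[8,9] 'cb' = ∅
  T[0,2] 'ccc' = {B,C}
  T[1,3] 'ccc' = {B,C}
  T[2,4] 'ccc' = {B,C}
  T[3,5] 'ccc' = {B,C}
  T[4,6] 'ccc' = {B,C}
  T[5,7] 'ccc' = {B,C}
  T[6,8] 'ccc' = {B,C}
  T[7,9] 'ccb' = {S}
  T[0,3] 'cccc' = {B,C,S}
  T[1,4] 'cccc' = {B,C,S}
  T[2,5] 'cccc' = {B,C,S}
  T[3,6] 'cccc' = {B,C,S}
  T[4,7] 'cccc' = {B,C,S}
  T[5,8] 'cccc' = {B,C,S}
  T[6,9] 'cccb' = {S}
  T[0,4] 'ccccc' = {B,C,S}
  T[1,5] 'ccccc' = {B,C,S}
  T[2,6] 'ccccc' = {B,C,S}
  T[3,7] 'ccccc' = {B,C,S}
  T[4,8] 'ccccc' = {B,C,S}
  T[5,9] 'ccccb' = {S}
  T[0,5] 'cccccc' = {B,C,S}
  T[1,6] 'cccccc' = {B,C,S}
  T[2,7] 'cccccc' = {B,C,S}
  T[3,8] 'cccccc' = {B,C,S}
  T[4,9] 'cccccb' = {S}
  T[0,6] 'ccccccc' = {B,C,S}
  T[1,7] 'ccccccc' = {B,C,S}
  T[2,8] 'ccccccc' = {B,C,S}
  T[3,9] 'ccccccb' = {S}
  T[0,7] 'cccccccc' = {B,C,S}
  T[1,8] 'cccccccc' = {B,C,S}
  T[2,9] 'cccccccb' = {S}
  T[0,8] 'ccccccccc' = {B,C,S}
  T[1,9] 'ccccccccb' = {S}
  T[0,9] 'cccccccccb' = {S}

S ∈ T[0,9] ⇒ YES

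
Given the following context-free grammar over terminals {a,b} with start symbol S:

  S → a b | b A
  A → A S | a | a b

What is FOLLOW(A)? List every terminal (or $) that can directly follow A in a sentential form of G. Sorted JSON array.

Compute FIRST by fixpoint:
round 1:
  A via A→a: +{a}
  S via S→a b: +{a}
  S via S→b A: +{b}
  FIRST[S]={a,b}  FIRST[A]={a}
round 2: (stable)
  FIRST[S]={a,b}  FIRST[A]={a}

FOLLOW sets:
seed FOLLOW(S) with $
iter 1:
  A→A S: FOLLOW(A) ⊇ FIRST(S) = {a,b}; new: +{a,b}
  A→A S: FOLLOW(S) ⊇ FOLLOW(A) ⊇ {a,b}; new: +{a,b}
  S→b A: FOLLOW(A) ⊇ FOLLOW(S) ⊇ {$,a,b}; new: +{$}
  FOLLOW[S]={$,a,b}  FOLLOW[A]={$,a,b}
iter 2: — fixpoint
  FOLLOW[S]={$,a,b}  FOLLOW[A]={$,a,b}

FOLLOW(A) = ["$", "a", "b"]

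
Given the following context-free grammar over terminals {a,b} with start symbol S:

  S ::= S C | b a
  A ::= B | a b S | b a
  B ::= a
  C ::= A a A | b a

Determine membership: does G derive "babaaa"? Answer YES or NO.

Convert to CNF:
  S -> S C | T1 T0
  A -> T0 X2 | T1 T0 | a
  B -> a
  C -> A X3 | T1 T0
  T0 -> a
  T1 -> b
  X2 -> T1 S
  X3 -> T0 A

CYK fill:
  cell(0,0) b: {T1}  orig:{}
  cell(1,1) a: {A,B,T0}  orig:{A,B}
  cell(2,2) b: {T1}  orig:{}
  cell(3,3) a: {A,B,T0}  orig:{A,B}
  cell(4,4) a: {A,B,T0}  orig:{A,B}
  cell(5,5) a: {A,B,T0}  orig:{A,B}
  cell(0,1) ba: {A,C,S}
  cell(1,2) ab: ∅
  cell(2,3) ba: {A,C,S}
  cell(3,4) aa: {X3}  orig:{}
  cell(4,5) aa: {X3}  orig:{}
  cell(0,2) bab: ∅
  cell(1,3) aba: {X3}  orig:{}
  cell(2,4) baa: ∅
  cell(3,5) aaa: {C}
  cell(0,3) baba: {S}
  cell(1,4) abaa: ∅
  cell(2,5) baaa: {C}
  cell(0,4) babaa: ∅
  cell(1,5) abaaa: ∅
  cell(0,5) babaaa: {S}

S ∈ T[0,5] ⇒ YES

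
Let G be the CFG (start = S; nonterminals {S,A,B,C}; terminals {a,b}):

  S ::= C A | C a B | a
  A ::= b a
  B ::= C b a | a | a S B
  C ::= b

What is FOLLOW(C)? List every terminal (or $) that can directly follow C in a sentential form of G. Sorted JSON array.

Compute FIRST by fixpoint:
[1]
  A via A→b a: +{b}
  B via B→a: +{a}
  C via C→b: +{b}
  S via S→C A: +{b}
  S via S→a: +{a}
  FIRST[S]={a,b}  FIRST[A]={b}  FIRST[B]={a}  FIRST[C]={b}
[2]
  B via B→C b a: +{b}
  FIRST[S]={a,b}  FIRST[A]={b}  FIRST[B]={a,b}  FIRST[C]={b}
[3] done
  FIRST[S]={a,b}  FIRST[A]={b}  FIRST[B]={a,b}  FIRST[C]={b}

FOLLOW iteration:
seed FOLLOW(S) with $
pass 1:
  B→C b a: FOLLOW(C) ⊇ FIRST(b) = {b}; new: +{b}
  B→a S B: FOLLOW(S) ⊇ FIRST(B) = {a,b}; new: +{a,b}
  S→C A: FOLLOW(A) ⊇ FOLLOW(S) ⊇ {$,a,b}; new: +{$,a,b}
  S→C a B: FOLLOW(C) ⊇ FIRST(a) = {a}; new: +{a}
  S→C a B: FOLLOW(B) ⊇ FOLLOW(S) ⊇ {$,a,b}; new: +{$,a,b}
  FOLLOW(S)={$,a,b}  FOLLOW(A)={$,a,b}  FOLLOW(B)={$,a,b}  FOLLOW(C)={a,b}
pass 2: (stable)
  FOLLOW(S)={$,a,b}  FOLLOW(A)={$,a,b}  FOLLOW(B)={$,a,b}  FOLLOW(C)={a,b}

FOLLOW(C) = ["a", "b"]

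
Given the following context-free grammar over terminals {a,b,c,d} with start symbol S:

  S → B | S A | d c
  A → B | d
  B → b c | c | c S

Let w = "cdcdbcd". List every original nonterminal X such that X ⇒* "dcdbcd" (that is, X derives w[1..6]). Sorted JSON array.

Convert to CNF:
  S -> S A | T0 T1 | T1 S | T2 T1 | c
  A -> T0 T1 | T1 S | c | d
  B -> T0 T1 | T1 S | c
  T0 -> b
  T1 -> c
  T2 -> d

Fill CYK table bottom-up (cells [i..j] with 1 ≤ i ≤ j ≤ 6 only):
  [1..1]={A,T2}  "d"  orig:{A}
  [2..2]={A,B,S,T1}  "c"  orig:{A,B,S}
  [3..3]={A,T2}  "d"  orig:{A}
  [4..4]={T0}  "b"  orig:{}
  [5..5]={A,B,S,T1}  "c"  orig:{A,B,S}
  [6..6]={A,T2}  "d"  orig:{A}
  [1..2]={S}  "dc"
  [2..3]={S}  "cd"
  [3..4]=∅  "db"
  [4..5]={A,B,S}  "bc"
  [5..6]={S}  "cd"
  [1..3]={S}  "dcd"
  [2..4]=∅  "cdb"
  [3..5]=∅  "dbc"
  [4..6]={S}  "bcd"
  [1..4]=∅  "dcdb"
  [2..5]={S}  "cdbc"
  [3..6]=∅  "dbcd"
  [1..5]={S}  "dcdbc"
  [2..6]={S}  "cdbcd"
  [1..6]={S}  "dcdbcd"

Original NTs in T[1,6] deriving "dcdbcd": ["S"]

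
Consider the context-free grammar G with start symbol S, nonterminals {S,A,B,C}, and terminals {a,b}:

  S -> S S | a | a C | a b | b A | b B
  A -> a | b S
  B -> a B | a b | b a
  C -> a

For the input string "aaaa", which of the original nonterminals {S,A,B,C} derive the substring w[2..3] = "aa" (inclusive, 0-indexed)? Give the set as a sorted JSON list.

Convert to CNF:
  S -> S S | T0 A | T0 B | T1 C | T1 T0 | a
  A -> T0 S | a
  B -> T0 T1 | T1 B | T1 T0
  C -> a
  T0 -> b
  T1 -> a

CYK table (by increasing span) — only the sub-triangle for w[2..3]:
  T[2,2] 'a' = {A,C,S,T1}  orig:{A,C,S}
  T[3,3] 'a' = {A,C,S,T1}  orig:{A,C,S}
  T[2,3] 'aa' = {S}

Original NTs in T[2,3] deriving "aa": ["S"]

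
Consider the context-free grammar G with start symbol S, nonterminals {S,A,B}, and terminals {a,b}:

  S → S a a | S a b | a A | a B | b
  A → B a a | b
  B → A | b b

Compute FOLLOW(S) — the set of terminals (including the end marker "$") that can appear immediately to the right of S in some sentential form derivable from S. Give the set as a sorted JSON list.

FIRST sets, iterate to fixpoint:
iter 1:
  A via A→b: +{b}
  B via B→A: +{b}
  S via S→a A: +{a}
  S via S→b: +{b}
  FIRST[S]={a,b}  FIRST[A]={b}  FIRST[B]={b}
iter 2: (no change)
  FIRST[S]={a,b}  FIRST[A]={b}  FIRST[B]={b}

FOLLOW iteration:
initialize: $ ∈ FOLLOW(S)
round 1:
  A→B a a: FOLLOW(B) ⊇ FIRST(a) = {a}; new: +{a}
  B→A: FOLLOW(A) ⊇ FOLLOW(B) ⊇ {a}; new: +{a}
  S→S a a: FOLLOW(S) ⊇ FIRST(a) = {a}; new: +{a}
  S→a A: FOLLOW(A) ⊇ FOLLOW(S) ⊇ {$,a}; new: +{$}
  S→a B: FOLLOW(B) ⊇ FOLLOW(S) ⊇ {$,a}; new: +{$}
  FOLLOW[S]={$,a}  FOLLOW[A]={$,a}  FOLLOW[B]={$,a}
round 2: (no change)
  FOLLOW[S]={$,a}  FOLLOW[A]={$,a}  FOLLOW[B]={$,a}

FOLLOW(S) = ["$", "a"]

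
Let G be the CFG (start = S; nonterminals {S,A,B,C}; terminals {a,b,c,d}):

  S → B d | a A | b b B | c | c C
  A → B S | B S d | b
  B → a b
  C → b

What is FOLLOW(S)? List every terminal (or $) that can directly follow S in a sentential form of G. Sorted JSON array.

Compute FIRST by fixpoint:
round 1:
  A via A→b: +{b}
  B via B→a b: +{a}
  C via C→b: +{b}
  S via S→B d: +{a}
  S via S→b b B: +{b}
  S via S→c: +{c}
  FIRST(S)={a,b,c}  FIRST(A)={b}  FIRST(B)={a}  FIRST(C)={b}
round 2:
  A via A→B S: +{a}
  FIRST(S)={a,b,c}  FIRST(A)={a,b}  FIRST(B)={a}  FIRST(C)={b}
round 3: (stable)
  FIRST(S)={a,b,c}  FIRST(A)={a,b}  FIRST(B)={a}  FIRST(C)={b}

Compute FOLLOW by fixpoint:
seed FOLLOW(S) with $
pass 1:
  A→B S: FOLLOW(B) ⊇ FIRST(S) = {a,b,c}; new: +{a,b,c}
  A→B S d: FOLLOW(S) ⊇ FIRST(d) = {d}; new: +{d}
  S→B d: FOLLOW(B) ⊇ FIRST(d) = {d}; new: +{d}
  S→a A: FOLLOW(A) ⊇ FOLLOW(S) ⊇ {$,d}; new: +{$,d}
  S→b b B: FOLLOW(B) ⊇ FOLLOW(S) ⊇ {$,d}; new: +{$}
  S→c C: FOLLOW(C) ⊇ FOLLOW(S) ⊇ {$,d}; new: +{$,d}
  FOLLOW(S)={$,d}  FOLLOW(A)={$,d}  FOLLOW(B)={$,a,b,c,d}  FOLLOW(C)={$,d}
pass 2: (stable)
  FOLLOW(S)={$,d}  FOLLOW(A)={$,d}  FOLLOW(B)={$,a,b,c,d}  FOLLOW(C)={$,d}

FOLLOW(S) = ["$", "d"]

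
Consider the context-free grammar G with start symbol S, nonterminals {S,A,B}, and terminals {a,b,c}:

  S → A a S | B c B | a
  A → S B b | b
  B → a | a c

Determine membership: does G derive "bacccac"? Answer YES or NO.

CNF form of G:
  S -> A X4 | B X5 | a
  A -> S X3 | b
  B -> T1 T2 | a
  T0 -> b
  T1 -> a
  T2 -> c
  X3 -> B T0
  X4 -> T1 S
  X5 -> T2 B

CYK fill:
  [0..0]={A,T0}  "b"  orig:{A}
  [1..1]={B,S,T1}  "a"  orig:{B,S}
  [2..2]={T2}  "c"  orig:{}
  [3..3]={T2}  "c"  orig:{}
  [4..4]={T2}  "c"  orig:{}
  [5..5]={B,S,T1}  "a"  orig:{B,S}
  [6..6]={T2}  "c"  orig:{}
  [0..1]=∅  "ba"
  [1..2]={B}  "ac"
  [2..3]=∅  "cc"
  [3..4]=∅  "cc"
  [4..5]={X5}  "ca"  orig:{}
  [5..6]={B}  "ac"
  [0..2]=∅  "bac"
  [1..3]=∅  "acc"
  [2..4]=∅  "ccc"
  [3..5]=∅  "cca"
  [4..6]={X5}  "cac"  orig:{}
  [0..3]=∅  "bacc"
  [1..4]=∅  "accc"
  [2..5]=∅  "ccca"
  [3..6]=∅  "ccac"
  [0..4]=∅  "baccc"
  [1..5]=∅  "accca"
  [2..6]=∅  "cccac"
  [0..5]=∅  "baccca"
  [1..6]=∅  "acccac"
  [0..6]=∅  "bacccac"

S ∉ T[0,6] ⇒ NO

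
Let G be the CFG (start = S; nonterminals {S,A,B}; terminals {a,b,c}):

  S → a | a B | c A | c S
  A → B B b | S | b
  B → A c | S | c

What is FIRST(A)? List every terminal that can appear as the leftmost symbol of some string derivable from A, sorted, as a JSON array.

FIRST iteration:
pass 1:
  A via A→b: +{b}
  B via B→A c: +{b}
  B via B→c: +{c}
  S via S→a: +{a}
  S via S→c A: +{c}
  FIRST[S]={a,c}  FIRST[A]={b}  FIRST[B]={b,c}
pass 2:
  A via A→B B b: +{c}
  A via A→S: +{a}
  B via B→A c: +{a}
  FIRST[S]={a,c}  FIRST[A]={a,b,c}  FIRST[B]={a,b,c}
pass 3: (no change)
  FIRST[S]={a,c}  FIRST[A]={a,b,c}  FIRST[B]={a,b,c}

FIRST(A) = ["a", "b", "c"]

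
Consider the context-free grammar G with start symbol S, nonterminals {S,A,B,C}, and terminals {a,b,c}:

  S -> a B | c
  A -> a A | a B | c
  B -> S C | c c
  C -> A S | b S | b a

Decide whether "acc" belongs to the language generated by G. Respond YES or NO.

Convert to CNF:
  S -> T0 B | c
  A -> T0 A | T0 B | c
  B -> S C | T1 T1
  C -> A S | T2 S | T2 T0
  T0 -> a
  T1 -> c
  T2 -> b

Fill CYK table bottom-up:
  [0..0]={T0}  "a"  orig:{}
  [1..1]={A,S,T1}  "c"  orig:{A,S}
  [2..2]={A,S,T1}  "c"  orig:{A,S}
  [0..1]={A}  "ac"
  [1..2]={B,C}  "cc"
  [0..2]={A,C,S}  "acc"

S ∈ T[0,2] ⇒ YES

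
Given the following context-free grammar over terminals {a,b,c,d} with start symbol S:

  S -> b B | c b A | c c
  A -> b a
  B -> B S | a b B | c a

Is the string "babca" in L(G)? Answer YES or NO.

CNF form of G:
  S -> T0 B | T2 T2 | T2 X4
  A -> T0 T1
  B -> B S | T1 X3 | T2 T1
  T0 -> b
  T1 -> a
  T2 -> c
  X3 -> T0 B
  X4 -> T0 A

Fill CYK table bottom-up:
  T[0,0] 'b' = {T0}  orig:{}
  T[1,1] 'a' = {T1}  orig:{}
  T[2,2] 'b' = {T0}  orig:{}
  T[3,3] 'c' = {T2}  orig:{}
  T[4,4] 'a' = {T1}  orig:{}
  T[0,1] 'ba' = {A}
  T[1,2] 'ab' = ∅
  T[2,3] 'bc' = ∅
  T[3,4] 'ca' = {B}
  T[0,2] 'bab' = ∅
  T[1,3] 'abc' = ∅
  T[2,4] 'bca' = {S,X3}  orig:{S}
  T[0,3] 'babc' = ∅
  T[1,4] 'abca' = {B}
  T[0,4] 'babca' = {S,X3}  orig:{S}

S ∈ T[0,4] ⇒ YES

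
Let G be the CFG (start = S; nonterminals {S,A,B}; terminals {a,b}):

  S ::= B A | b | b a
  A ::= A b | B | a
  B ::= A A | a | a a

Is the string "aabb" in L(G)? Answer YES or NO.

CNF form of G:
  S -> B A | T0 T1 | b
  A -> A A | A T0 | T1 T1 | a
  B -> A A | T1 T1 | a
  T0 -> b
  T1 -> a

Fill CYK table bottom-up:
  T[0,0] 'a' = {A,B,T1}  orig:{A,B}
  T[1,1] 'a' = {A,B,T1}  orig:{A,B}
  T[2,2] 'b' = {S,T0}  orig:{S}
  T[3,3] 'b' = {S,T0}  orig:{S}
  T[0,1] 'aa' = {A,B,S}
  T[1,2] 'ab' = {A}
  T[2,3] 'bb' = ∅
  T[0,2] 'aab' = {A,B,S}
  T[1,3] 'abb' = {A}
  T[0,3] 'aabb' = {A,B,S}

S ∈ T[0,3] ⇒ YES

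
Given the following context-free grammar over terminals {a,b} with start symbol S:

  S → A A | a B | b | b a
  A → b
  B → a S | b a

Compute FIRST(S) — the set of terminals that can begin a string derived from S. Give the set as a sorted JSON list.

Compute FIRST by fixpoint:
round 1:
  A via A→b: +{b}
  B via B→a S: +{a}
  B via B→b a: +{b}
  S via S→A A: +{b}
  S via S→a B: +{a}
  S: {a,b}  A: {b}  B: {a,b}
round 2: (stable)
  S: {a,b}  A: {b}  B: {a,b}

FIRST(S) = ["a", "b"]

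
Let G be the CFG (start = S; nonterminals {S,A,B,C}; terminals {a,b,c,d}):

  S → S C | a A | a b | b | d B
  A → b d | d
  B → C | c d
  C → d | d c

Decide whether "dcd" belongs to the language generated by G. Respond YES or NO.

Convert to CNF:
  S -> S C | T1 B | T3 A | T3 T0 | b
  A -> T0 T1 | d
  B -> T1 T2 | T2 T1 | d
  C -> T1 T2 | d
  T0 -> b
  T1 -> d
  T2 -> c
  T3 -> a

CYK table (by increasing span):
  cell(0,0) d: {A,B,C,T1}  orig:{A,B,C}
  cell(1,1) c: {T2}  orig:{}
  cell(2,2) d: {A,B,C,T1}  orig:{A,B,C}
  cell(0,1) dc: {B,C}
  cell(1,2) cd: {B}
  cell(0,2) dcd: {S}

S ∈ T[0,2] ⇒ YES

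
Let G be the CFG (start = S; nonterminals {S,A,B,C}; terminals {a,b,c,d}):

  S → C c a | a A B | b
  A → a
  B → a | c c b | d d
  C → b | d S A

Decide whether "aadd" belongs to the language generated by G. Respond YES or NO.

CNF form of G:
  S -> C X6 | T3 X7 | b
  A -> a
  B -> T0 X4 | T2 T2 | a
  C -> T2 X5 | b
  T0 -> c
  T1 -> b
  T2 -> d
  T3 -> a
  X4 -> T0 T1
  X5 -> S A
  X6 -> T0 T3
  X7 -> A B

Fill CYK table bottom-up:
  T[0,0] 'a' = {A,B,T3}  orig:{A,B}
  T[1,1] 'a' = {A,B,T3}  orig:{A,B}
  T[2,2] 'd' = {T2}  orig:{}
  T[3,3] 'd' = {T2}  orig:{}
  T[0,1] 'aa' = {X7}  orig:{}
  T[1,2] 'ad' = ∅
  T[2,3] 'dd' = {B}
  T[0,2] 'aad' = ∅
  T[1,3] 'add' = {X7}  orig:{}
  T[0,3] 'aadd' = {S}

S ∈ T[0,3] ⇒ YES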